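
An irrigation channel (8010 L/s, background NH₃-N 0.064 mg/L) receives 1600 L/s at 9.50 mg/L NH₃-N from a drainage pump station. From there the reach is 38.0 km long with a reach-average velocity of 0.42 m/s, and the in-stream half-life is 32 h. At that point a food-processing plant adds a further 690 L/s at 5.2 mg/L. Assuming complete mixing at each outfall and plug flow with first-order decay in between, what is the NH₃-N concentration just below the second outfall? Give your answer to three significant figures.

Flow-weighted average: C = (8010·0.06400 + 1600·9.500) / 9610 = 15710/9610 = 1.635 mg/L; combined flow 9610 L/s.
Travel time t = 38.0·1000 / 0.42 = 90480 s = 25.13 h.
Half-life 32 h → k = ln 2 / 32 = 0.02166 h⁻¹ = 0.5199 d⁻¹.
First-order decay: C = 1.635·exp(−k·t) = 1.635·0.5802 = 0.9486 mg/L.
Second outfall: C = (9610·0.9486 + 690.0·5.200)/10300 = 1.233 mg/L.

1.23 mg/L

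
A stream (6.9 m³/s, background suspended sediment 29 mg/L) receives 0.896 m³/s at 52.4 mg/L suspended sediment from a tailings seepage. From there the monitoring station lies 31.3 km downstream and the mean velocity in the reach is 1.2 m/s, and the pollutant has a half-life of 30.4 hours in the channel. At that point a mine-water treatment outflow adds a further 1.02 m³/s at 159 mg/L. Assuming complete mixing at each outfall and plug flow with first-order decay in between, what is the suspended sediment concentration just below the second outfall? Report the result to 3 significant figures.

42.2 mg/L

Conservation of mass: C = (6.900·29.00 + 0.8960·52.40) / 7.796 = 247.1/7.796 = 31.69 mg/L; combined flow 7.796 m³/s.
Travel time t = 31.3·1000 / 1.2 = 26080 s = 7.245 h.
Half-life 30.4 h → k = ln 2 / 30.4 = 0.02280 h⁻¹ = 0.5472 d⁻¹.
Decay over the reach: 31.69·exp(−kt) = 31.69·0.8477 = 26.86 mg/L.
At the second outfall, C = (7.796·26.86 + 1.020·159.0) / (7.796 + 1.020) = 42.15 mg/L.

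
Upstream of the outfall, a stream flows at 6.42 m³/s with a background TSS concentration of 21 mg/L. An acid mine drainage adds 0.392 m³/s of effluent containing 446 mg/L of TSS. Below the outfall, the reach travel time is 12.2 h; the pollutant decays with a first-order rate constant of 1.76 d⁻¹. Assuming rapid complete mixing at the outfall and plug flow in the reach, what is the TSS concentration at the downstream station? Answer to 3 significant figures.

Conservation of mass: C = (6.420·21.00 + 0.3920·446.0) / 6.812 = 309.7/6.812 = 45.46 mg/L.
After decay, C = 45.46 × e^(−kt) = 45.46 × 0.4087 = 18.58 mg/L.

18.6 mg/L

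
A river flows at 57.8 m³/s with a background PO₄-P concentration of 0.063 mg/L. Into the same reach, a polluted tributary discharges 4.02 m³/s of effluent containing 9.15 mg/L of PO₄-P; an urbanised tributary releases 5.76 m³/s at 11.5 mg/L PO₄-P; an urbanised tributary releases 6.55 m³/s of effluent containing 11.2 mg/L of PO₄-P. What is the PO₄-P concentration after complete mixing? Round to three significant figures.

Flow-weighted average: C = (57.80·0.06300 + 4.020·9.150 + 5.760·11.50 + 6.550·11.20) / 74.13 = 180.0/74.13 = 2.428 mg/L.

2.43 mg/L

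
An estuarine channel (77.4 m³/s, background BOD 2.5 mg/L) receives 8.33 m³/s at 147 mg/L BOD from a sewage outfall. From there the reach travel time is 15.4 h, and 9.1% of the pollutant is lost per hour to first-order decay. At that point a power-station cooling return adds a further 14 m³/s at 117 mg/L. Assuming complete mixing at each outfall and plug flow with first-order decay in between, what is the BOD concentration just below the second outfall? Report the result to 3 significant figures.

After mixing, C = (77.40·2.500 + 8.330·147.0) / 85.73 = 1418/85.73 = 16.54 mg/L; combined flow 85.73 m³/s.
9.1%/h lost → k = −ln(1 − 0.091) = 0.09541 h⁻¹.
Decay over the reach: 16.54·exp(−kt) = 16.54·0.2301 = 3.806 mg/L.
Second outfall: C = (85.73·3.806 + 14.00·117.0)/99.73 = 19.70 mg/L.

19.7 mg/L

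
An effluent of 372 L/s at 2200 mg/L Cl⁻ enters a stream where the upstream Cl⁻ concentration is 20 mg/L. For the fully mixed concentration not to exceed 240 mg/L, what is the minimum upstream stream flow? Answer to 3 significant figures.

Set C_mix = 240: (Q·20.00 + 372.0·2200) / (Q + 372.0) = 240
→ Q = 372.0·(2200 − 240)/(240 − 20.00) = 3314 L/s.

3310 L/s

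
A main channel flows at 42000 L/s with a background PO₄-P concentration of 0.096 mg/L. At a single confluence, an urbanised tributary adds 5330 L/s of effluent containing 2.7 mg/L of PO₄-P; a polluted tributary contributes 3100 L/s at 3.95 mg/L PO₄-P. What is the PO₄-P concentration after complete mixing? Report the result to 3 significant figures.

0.608 mg/L

Flow-weighted average: C = (42000·0.09600 + 5330·2.700 + 3100·3.950) / 50430 = 30670/50430 = 0.6081 mg/L.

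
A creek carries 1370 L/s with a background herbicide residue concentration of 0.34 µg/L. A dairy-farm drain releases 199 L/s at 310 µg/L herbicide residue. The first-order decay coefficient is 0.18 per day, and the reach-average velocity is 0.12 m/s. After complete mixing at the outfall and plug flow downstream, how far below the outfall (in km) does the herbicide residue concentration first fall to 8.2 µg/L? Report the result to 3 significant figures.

90.7 km

Conservation of mass: C = (1370·0.3400 + 199.0·310.0) / 1569 = 62160/1569 = 39.61 µg/L.
Set 39.61·exp(−k·t) = 8.2 → t = ln(39.61/8.2)/k = 756000 s = 210.0 h.
Distance = v·t = 0.12·756000 = 90720 m = 90.72 km.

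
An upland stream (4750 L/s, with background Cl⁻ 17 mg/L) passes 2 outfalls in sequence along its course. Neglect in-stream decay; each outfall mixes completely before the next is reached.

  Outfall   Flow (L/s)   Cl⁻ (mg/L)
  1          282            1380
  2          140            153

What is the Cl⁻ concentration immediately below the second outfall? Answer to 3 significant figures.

95.0 mg/L

Below outfall 1: Q → 5032 L/s, C = (4750·17.00 + 282.0·1380)/5032 = 93.38 mg/L.
Below outfall 2: Q → 5172 L/s, C = (5032·93.38 + 140.0·153.0)/5172 = 95.00 mg/L.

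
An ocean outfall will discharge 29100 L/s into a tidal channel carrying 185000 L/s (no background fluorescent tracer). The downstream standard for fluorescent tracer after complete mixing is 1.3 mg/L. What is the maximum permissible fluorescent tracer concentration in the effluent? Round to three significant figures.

9.56 mg/L

At the limit, (Qr·Cr + Qe·Cₑ)/(Qr + Qe) = 1.3:
Cₑ = (214100·1.3 − 185000·0) / 29100 = 9.565 mg/L.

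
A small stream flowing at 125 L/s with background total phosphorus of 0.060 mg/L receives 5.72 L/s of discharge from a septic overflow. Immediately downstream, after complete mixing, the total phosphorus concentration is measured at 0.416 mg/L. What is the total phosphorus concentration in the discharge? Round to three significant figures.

8.20 mg/L

Mass balance: 125.0·0.06000 + 5.720·Cₑ = 130.7·0.4160
→ Cₑ = (130.7·0.4160 − 125.0·0.06000) / 5.720 = 8.196 mg/L.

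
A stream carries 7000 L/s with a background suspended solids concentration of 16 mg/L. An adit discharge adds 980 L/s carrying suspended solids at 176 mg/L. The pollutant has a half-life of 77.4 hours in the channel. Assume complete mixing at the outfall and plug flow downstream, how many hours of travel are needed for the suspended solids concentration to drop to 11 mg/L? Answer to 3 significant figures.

Mixed concentration C = ΣQC/ΣQ = (7000·16.00 + 980.0·176.0) / 7980 = 284500/7980 = 35.65 mg/L.
Half-life 77.4 h → k = ln 2 / 77.4 = 0.008955 h⁻¹ = 0.2149 d⁻¹.
35.65·exp(−k·t) = 11 → t = ln(35.65/11)/k = 472700 s = 131.3 h.

131 h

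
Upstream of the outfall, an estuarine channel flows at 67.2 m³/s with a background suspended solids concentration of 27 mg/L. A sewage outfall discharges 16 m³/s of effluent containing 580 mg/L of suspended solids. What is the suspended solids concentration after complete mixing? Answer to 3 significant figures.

Flow-weighted average: C = (67.20·27.00 + 16.00·580.0) / 83.20 = 11090/83.20 = 133.3 mg/L.

133 mg/L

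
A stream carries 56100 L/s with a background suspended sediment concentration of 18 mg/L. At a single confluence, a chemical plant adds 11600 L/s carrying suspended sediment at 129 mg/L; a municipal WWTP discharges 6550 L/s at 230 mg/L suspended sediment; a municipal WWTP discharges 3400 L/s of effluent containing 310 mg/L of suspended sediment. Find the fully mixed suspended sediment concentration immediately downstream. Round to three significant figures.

Flow-weighted average: C = (56100·18.00 + 11600·129.0 + 6550·230.0 + 3400·310.0) / 77650 = 5067000/77650 = 65.25 mg/L.

65.3 mg/L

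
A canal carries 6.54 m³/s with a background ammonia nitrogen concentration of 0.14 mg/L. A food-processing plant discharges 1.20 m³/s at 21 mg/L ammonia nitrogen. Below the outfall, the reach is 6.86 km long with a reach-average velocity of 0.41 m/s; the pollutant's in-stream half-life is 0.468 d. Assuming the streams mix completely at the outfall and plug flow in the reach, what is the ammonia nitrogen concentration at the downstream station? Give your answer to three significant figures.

Mass balance: C = (6.540·0.1400 + 1.200·21.00) / 7.740 = 26.12/7.740 = 3.374 mg/L.
Travel time t = 6.86·1000 / 0.41 = 16730 s = 4.648 h.
Half-life 0.468 d → k = ln 2 / 0.468 = 1.481 d⁻¹.
Applying C = C₀e^(−kt): 3.374 × 0.7506 = 2.533 mg/L.

2.53 mg/L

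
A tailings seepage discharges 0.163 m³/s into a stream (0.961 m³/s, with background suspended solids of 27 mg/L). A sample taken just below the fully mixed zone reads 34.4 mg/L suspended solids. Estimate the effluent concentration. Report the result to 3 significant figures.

Mass balance: 0.9610·27.00 + 0.1630·Cₑ = 1.124·34.40
→ Cₑ = (1.124·34.40 − 0.9610·27.00) / 0.1630 = 78.03 mg/L.

78.0 mg/L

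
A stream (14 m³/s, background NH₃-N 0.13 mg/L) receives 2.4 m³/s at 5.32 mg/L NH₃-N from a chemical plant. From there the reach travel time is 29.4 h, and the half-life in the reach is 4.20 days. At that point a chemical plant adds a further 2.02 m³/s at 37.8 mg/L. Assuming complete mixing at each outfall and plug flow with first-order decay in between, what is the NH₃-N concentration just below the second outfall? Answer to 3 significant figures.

Flow-weighted average: C = (14.00·0.1300 + 2.400·5.320) / 16.40 = 14.59/16.40 = 0.8895 mg/L; combined flow 16.40 m³/s.
Half-life 4.20 d → k = ln 2 / 4.20 = 0.1650 d⁻¹.
Decay over the reach: 0.8895·exp(−kt) = 0.8895·0.8170 = 0.7267 mg/L.
Second outfall: C = (16.40·0.7267 + 2.020·37.80)/18.42 = 4.792 mg/L.

4.79 mg/L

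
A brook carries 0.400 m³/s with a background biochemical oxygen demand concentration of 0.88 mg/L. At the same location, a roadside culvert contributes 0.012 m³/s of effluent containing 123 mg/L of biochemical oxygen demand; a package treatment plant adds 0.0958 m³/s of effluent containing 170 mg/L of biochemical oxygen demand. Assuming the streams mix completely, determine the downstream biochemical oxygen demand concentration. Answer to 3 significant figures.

Mass balance: C = (0.4000·0.8800 + 0.01200·123.0 + 0.09580·170.0) / 0.5078 = 18.11/0.5078 = 35.67 mg/L.

35.7 mg/L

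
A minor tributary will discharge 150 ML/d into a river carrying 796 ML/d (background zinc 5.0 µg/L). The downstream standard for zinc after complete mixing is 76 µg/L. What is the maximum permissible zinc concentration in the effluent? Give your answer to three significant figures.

453 µg/L

At the limit, (Qr·Cr + Qe·Cₑ)/(Qr + Qe) = 76:
Cₑ = (946.0·76 − 796.0·5.000) / 150.0 = 452.8 µg/L.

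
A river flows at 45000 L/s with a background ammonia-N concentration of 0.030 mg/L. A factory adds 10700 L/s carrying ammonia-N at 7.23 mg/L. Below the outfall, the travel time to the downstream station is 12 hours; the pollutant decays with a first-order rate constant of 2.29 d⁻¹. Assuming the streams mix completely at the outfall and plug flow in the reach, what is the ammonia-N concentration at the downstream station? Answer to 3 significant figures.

Mass balance: C = (45000·0.03000 + 10700·7.230) / 55700 = 78710/55700 = 1.413 mg/L.
After decay, C = 1.413 × e^(−kt) = 1.413 × 0.3182 = 0.4497 mg/L.

0.450 mg/L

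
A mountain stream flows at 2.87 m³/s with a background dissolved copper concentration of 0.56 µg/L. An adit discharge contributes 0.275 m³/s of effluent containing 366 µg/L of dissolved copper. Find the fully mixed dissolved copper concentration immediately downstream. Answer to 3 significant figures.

Flow-weighted average: C = (2.870·0.5600 + 0.2750·366.0) / 3.145 = 102.3/3.145 = 32.51 µg/L.

32.5 µg/L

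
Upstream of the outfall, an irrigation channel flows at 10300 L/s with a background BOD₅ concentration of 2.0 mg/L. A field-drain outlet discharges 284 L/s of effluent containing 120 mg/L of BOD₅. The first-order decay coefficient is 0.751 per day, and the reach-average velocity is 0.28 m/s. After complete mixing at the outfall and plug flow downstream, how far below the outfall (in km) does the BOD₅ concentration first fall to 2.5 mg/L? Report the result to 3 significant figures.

Mixed concentration C = ΣQC/ΣQ = (10300·2.000 + 284.0·120.0) / 10580 = 54680/10580 = 5.166 mg/L.
Set 5.166·exp(−k·t) = 2.5 → t = ln(5.166/2.5)/k = 83510 s = 23.20 h.
Distance = v·t = 0.28·83510 = 23380 m = 23.38 km.

23.4 km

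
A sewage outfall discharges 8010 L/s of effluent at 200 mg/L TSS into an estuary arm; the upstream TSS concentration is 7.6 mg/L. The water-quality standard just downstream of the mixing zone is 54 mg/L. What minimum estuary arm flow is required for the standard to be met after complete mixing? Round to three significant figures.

25200 L/s

Set C_mix = 54: (Q·7.600 + 8010·200.0) / (Q + 8010) = 54
→ Q = 8010·(200.0 − 54)/(54 − 7.600) = 25200 L/s.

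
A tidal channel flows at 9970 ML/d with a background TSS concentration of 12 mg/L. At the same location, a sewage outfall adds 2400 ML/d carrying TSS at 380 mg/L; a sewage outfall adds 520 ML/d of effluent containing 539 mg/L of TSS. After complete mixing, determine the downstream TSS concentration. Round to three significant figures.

Conservation of mass: C = (9970·12.00 + 2400·380.0 + 520.0·539.0) / 12890 = 1312000/12890 = 101.8 mg/L.

102 mg/L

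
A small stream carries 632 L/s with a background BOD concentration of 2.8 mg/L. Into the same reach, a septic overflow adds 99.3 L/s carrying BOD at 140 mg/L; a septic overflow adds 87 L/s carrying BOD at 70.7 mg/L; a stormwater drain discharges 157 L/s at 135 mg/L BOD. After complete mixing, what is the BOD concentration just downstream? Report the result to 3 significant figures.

44.1 mg/L

After mixing, C = (632.0·2.800 + 99.30·140.0 + 87.00·70.70 + 157.0·135.0) / 975.3 = 43020/975.3 = 44.11 mg/L.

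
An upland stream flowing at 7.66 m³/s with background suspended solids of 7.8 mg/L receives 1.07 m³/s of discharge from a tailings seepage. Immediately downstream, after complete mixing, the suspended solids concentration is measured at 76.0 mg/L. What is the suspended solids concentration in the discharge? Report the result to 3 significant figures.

564 mg/L

Mass balance: 7.660·7.800 + 1.070·Cₑ = 8.730·76.00
→ Cₑ = (8.730·76.00 − 7.660·7.800) / 1.070 = 564.2 mg/L.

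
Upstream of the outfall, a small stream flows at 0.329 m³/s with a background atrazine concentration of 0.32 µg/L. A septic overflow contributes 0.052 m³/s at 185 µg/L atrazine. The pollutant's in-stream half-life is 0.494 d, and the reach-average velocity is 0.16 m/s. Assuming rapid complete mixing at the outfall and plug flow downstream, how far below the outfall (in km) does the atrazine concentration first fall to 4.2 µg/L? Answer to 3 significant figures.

17.8 km

After mixing, C = (0.3290·0.3200 + 0.05200·185.0) / 0.3810 = 9.725/0.3810 = 25.53 µg/L.
Half-life 0.494 d → k = ln 2 / 0.494 = 1.403 d⁻¹.
Set 25.53·exp(−k·t) = 4.2 → t = ln(25.53/4.2)/k = 111100 s = 30.87 h.
Distance = v·t = 0.16·111100 = 17780 m = 17.78 km.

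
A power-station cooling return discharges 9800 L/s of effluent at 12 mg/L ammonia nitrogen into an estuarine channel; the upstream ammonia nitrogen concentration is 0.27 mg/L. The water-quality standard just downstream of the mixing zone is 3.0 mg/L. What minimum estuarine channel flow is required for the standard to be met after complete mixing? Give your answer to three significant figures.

Set C_mix = 3.0: (Q·0.2700 + 9800·12.00) / (Q + 9800) = 3.0
→ Q = 9800·(12.00 − 3.0)/(3.0 − 0.2700) = 32310 L/s.

32300 L/s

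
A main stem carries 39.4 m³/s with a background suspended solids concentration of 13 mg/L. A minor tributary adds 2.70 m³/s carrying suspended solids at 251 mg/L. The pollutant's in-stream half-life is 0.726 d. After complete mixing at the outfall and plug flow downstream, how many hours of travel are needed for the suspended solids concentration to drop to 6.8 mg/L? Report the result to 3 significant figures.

Mixed concentration C = ΣQC/ΣQ = (39.40·13.00 + 2.700·251.0) / 42.10 = 1190/42.10 = 28.26 mg/L.
Half-life 0.726 d → k = ln 2 / 0.726 = 0.9547 d⁻¹.
28.26·exp(−k·t) = 6.8 → t = ln(28.26/6.8)/k = 128900 s = 35.81 h.

35.8 h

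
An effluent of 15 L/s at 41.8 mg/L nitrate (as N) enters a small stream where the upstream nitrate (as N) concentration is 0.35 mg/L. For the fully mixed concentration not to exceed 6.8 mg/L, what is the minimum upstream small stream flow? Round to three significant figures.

81.4 L/s

Set C_mix = 6.8: (Q·0.3500 + 15.00·41.80) / (Q + 15.00) = 6.8
→ Q = 15.00·(41.80 − 6.8)/(6.8 − 0.3500) = 81.40 L/s.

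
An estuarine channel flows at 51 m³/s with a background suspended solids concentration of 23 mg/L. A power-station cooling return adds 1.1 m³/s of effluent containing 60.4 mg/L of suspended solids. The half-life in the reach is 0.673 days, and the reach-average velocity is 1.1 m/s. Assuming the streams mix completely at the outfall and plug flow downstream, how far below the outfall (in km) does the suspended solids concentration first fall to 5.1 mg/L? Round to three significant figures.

Mass balance: C = (51.00·23.00 + 1.100·60.40) / 52.10 = 1239/52.10 = 23.79 mg/L.
Half-life 0.673 d → k = ln 2 / 0.673 = 1.030 d⁻¹.
Set 23.79·exp(−k·t) = 5.1 → t = ln(23.79/5.1)/k = 129200 s = 35.89 h.
Distance = v·t = 1.1·129200 = 142100 m = 142.1 km.

142 km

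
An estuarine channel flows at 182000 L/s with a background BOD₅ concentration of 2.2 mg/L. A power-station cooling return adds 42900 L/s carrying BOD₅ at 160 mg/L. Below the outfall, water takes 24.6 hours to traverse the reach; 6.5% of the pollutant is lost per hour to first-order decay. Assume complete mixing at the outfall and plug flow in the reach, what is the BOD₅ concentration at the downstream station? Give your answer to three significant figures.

6.18 mg/L

After mixing, C = (182000·2.200 + 42900·160.0) / 224900 = 7264000/224900 = 32.30 mg/L.
6.5%/h lost → k = −ln(1 − 0.065) = 0.06721 h⁻¹.
Decay over the reach: 32.30·exp(−kt) = 32.30·0.1914 = 6.183 mg/L.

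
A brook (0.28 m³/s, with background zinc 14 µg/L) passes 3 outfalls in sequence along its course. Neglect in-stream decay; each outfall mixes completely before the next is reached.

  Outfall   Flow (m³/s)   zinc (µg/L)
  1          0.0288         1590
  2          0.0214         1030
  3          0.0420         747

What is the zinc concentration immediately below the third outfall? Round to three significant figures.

Below outfall 1: Q → 0.3088 m³/s, C = (0.2800·14.00 + 0.02880·1590)/0.3088 = 161.0 µg/L.
Below outfall 2: Q → 0.3302 m³/s, C = (0.3088·161.0 + 0.02140·1030)/0.3302 = 217.3 µg/L.
Below outfall 3: Q → 0.3722 m³/s, C = (0.3302·217.3 + 0.04200·747.0)/0.3722 = 277.1 µg/L.

277 µg/L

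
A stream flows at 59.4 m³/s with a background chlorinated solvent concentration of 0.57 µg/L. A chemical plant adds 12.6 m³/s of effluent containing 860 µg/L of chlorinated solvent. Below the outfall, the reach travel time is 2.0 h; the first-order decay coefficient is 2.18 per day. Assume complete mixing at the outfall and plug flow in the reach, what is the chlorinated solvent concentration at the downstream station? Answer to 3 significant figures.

126 µg/L

Flow-weighted average: C = (59.40·0.5700 + 12.60·860.0) / 72.00 = 10870/72.00 = 151.0 µg/L.
Decay over the reach: 151.0·exp(−kt) = 151.0·0.8339 = 125.9 µg/L.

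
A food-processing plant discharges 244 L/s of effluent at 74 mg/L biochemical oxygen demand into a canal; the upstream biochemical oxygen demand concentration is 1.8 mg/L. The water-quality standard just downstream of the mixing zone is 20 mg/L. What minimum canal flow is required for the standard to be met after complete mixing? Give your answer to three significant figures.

Set C_mix = 20: (Q·1.800 + 244.0·74.00) / (Q + 244.0) = 20
→ Q = 244.0·(74.00 − 20)/(20 − 1.800) = 724.0 L/s.

724 L/s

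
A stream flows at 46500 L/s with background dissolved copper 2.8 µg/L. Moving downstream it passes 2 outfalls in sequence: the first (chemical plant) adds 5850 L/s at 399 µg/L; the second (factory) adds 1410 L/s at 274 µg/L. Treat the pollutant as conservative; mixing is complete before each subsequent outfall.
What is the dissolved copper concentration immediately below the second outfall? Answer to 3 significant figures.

Outfall 1: combined Q = 52350 L/s; C = (46500·2.800 + 5850·399.0)/52350 = 47.07 µg/L.
Outfall 2: combined Q = 53760 L/s; C = (52350·47.07 + 1410·274.0)/53760 = 53.03 µg/L.

53.0 µg/L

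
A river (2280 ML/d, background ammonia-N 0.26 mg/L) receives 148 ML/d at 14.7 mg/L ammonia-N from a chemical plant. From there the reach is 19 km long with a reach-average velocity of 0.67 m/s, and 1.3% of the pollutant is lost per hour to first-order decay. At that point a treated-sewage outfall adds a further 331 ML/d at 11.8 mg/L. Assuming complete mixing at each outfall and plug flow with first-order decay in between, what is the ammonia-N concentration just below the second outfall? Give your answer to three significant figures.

After mixing, C = (2280·0.2600 + 148.0·14.70) / 2428 = 2768/2428 = 1.140 mg/L; combined flow 2428 ML/d.
Travel time t = 19·1000 / 0.67 = 28360 s = 7.877 h.
1.3%/h lost → k = −ln(1 − 0.013) = 0.01309 h⁻¹.
First-order decay: C = 1.140·exp(−k·t) = 1.140·0.9021 = 1.029 mg/L.
Second outfall: C = (2428·1.029 + 331.0·11.80)/2759 = 2.321 mg/L.

2.32 mg/L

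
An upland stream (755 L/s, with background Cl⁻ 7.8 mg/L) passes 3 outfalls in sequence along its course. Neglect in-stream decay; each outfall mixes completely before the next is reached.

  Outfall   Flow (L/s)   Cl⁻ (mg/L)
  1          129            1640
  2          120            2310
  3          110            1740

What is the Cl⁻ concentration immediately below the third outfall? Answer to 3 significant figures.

616 mg/L

Below outfall 1: Q → 884.0 L/s, C = (755.0·7.800 + 129.0·1640)/884.0 = 246.0 mg/L.
Below outfall 2: Q → 1004 L/s, C = (884.0·246.0 + 120.0·2310)/1004 = 492.7 mg/L.
Below outfall 3: Q → 1114 L/s, C = (1004·492.7 + 110.0·1740)/1114 = 615.8 mg/L.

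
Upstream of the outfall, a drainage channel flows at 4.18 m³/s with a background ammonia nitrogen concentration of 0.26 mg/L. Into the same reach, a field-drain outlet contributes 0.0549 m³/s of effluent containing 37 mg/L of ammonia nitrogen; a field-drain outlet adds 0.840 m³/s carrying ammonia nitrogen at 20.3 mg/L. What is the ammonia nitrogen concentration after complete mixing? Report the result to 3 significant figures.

Conservation of mass: C = (4.180·0.2600 + 0.05490·37.00 + 0.8400·20.30) / 5.075 = 20.17/5.075 = 3.974 mg/L.

3.97 mg/L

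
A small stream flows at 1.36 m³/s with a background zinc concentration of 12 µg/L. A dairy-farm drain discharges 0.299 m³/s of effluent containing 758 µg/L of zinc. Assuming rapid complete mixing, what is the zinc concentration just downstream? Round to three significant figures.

After mixing, C = (1.360·12.00 + 0.2990·758.0) / 1.659 = 243.0/1.659 = 146.5 µg/L.

146 µg/L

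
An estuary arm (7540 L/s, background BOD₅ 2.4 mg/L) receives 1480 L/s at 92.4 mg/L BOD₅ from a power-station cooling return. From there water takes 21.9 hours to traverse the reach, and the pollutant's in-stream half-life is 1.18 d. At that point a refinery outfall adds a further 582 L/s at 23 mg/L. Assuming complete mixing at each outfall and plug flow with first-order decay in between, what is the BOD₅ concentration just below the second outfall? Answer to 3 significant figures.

10.8 mg/L

Mass balance: C = (7540·2.400 + 1480·92.40) / 9020 = 154800/9020 = 17.17 mg/L; combined flow 9020 L/s.
Half-life 1.18 d → k = ln 2 / 1.18 = 0.5874 d⁻¹.
Applying C = C₀e^(−kt): 17.17 × 0.5851 = 10.04 mg/L.
Second outfall: C = (9020·10.04 + 582.0·23.00)/9602 = 10.83 mg/L.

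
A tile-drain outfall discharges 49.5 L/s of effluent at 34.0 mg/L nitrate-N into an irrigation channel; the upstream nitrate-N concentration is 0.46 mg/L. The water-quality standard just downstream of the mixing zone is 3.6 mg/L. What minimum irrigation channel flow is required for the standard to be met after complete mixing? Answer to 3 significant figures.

Set C_mix = 3.6: (Q·0.4600 + 49.50·34.00) / (Q + 49.50) = 3.6
→ Q = 49.50·(34.00 − 3.6)/(3.6 − 0.4600) = 479.2 L/s.

479 L/s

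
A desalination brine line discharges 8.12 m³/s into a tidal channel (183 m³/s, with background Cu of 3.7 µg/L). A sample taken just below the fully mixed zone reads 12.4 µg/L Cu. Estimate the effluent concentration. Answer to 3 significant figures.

208 µg/L

Mass balance: 183.0·3.700 + 8.120·Cₑ = 191.1·12.40
→ Cₑ = (191.1·12.40 − 183.0·3.700) / 8.120 = 208.5 µg/L.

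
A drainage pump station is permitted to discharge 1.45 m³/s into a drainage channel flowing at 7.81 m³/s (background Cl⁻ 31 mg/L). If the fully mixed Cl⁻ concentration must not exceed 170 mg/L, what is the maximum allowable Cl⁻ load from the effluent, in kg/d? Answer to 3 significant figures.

115000 kg/d

Mass balance at the limit: 7.810·31.00 + 1.450·Cₑ = 9.260·170 → Cₑ = 918.7 mg/L.
Load = 1.450 m³/s × 918.7 g/m³ × 86 400 s/d = 115100 kg/d.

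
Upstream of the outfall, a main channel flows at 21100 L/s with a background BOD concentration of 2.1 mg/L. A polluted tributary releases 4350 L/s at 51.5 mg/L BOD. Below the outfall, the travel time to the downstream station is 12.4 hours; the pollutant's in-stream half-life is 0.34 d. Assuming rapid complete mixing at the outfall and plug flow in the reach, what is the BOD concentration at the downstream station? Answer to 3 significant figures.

Conservation of mass: C = (21100·2.100 + 4350·51.50) / 25450 = 268300/25450 = 10.54 mg/L.
Half-life 0.34 d → k = ln 2 / 0.34 = 2.039 d⁻¹.
Decay over the reach: 10.54·exp(−kt) = 10.54·0.3488 = 3.677 mg/L.

3.68 mg/L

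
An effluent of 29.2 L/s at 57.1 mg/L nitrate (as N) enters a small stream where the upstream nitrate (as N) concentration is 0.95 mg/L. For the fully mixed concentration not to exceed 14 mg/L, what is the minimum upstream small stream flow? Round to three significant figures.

Set C_mix = 14: (Q·0.9500 + 29.20·57.10) / (Q + 29.20) = 14
→ Q = 29.20·(57.10 − 14)/(14 − 0.9500) = 96.44 L/s.

96.4 L/s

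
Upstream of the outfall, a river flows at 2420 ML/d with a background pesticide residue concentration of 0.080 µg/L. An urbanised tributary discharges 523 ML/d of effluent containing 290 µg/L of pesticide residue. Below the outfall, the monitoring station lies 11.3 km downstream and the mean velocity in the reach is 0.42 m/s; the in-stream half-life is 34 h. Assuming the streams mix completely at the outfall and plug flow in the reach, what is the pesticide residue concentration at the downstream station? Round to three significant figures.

Conservation of mass: C = (2420·0.08000 + 523.0·290.0) / 2943 = 151900/2943 = 51.60 µg/L.
Travel time t = 11.3·1000 / 0.42 = 26900 s = 7.474 h.
Half-life 34 h → k = ln 2 / 34 = 0.02039 h⁻¹ = 0.4893 d⁻¹.
Decay over the reach: 51.60·exp(−kt) = 51.60·0.8587 = 44.31 µg/L.

44.3 µg/L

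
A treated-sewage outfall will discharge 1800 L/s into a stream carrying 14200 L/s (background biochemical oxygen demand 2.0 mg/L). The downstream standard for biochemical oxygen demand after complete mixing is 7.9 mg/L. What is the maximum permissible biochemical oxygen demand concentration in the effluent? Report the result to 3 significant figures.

At the limit, (Qr·Cr + Qe·Cₑ)/(Qr + Qe) = 7.9:
Cₑ = (16000·7.9 − 14200·2.000) / 1800 = 54.44 mg/L.

54.4 mg/L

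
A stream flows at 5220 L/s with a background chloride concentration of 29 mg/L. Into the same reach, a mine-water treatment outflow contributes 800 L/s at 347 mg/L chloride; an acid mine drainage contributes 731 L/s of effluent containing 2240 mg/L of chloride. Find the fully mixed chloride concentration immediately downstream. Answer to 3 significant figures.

306 mg/L

Mass balance: C = (5220·29.00 + 800.0·347.0 + 731.0·2240) / 6751 = 2066000/6751 = 306.1 mg/L.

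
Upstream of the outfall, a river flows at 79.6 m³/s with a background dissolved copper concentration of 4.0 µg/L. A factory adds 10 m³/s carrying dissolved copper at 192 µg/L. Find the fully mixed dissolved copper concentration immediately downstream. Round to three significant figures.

25.0 µg/L

Mixed concentration C = ΣQC/ΣQ = (79.60·4.000 + 10.00·192.0) / 89.60 = 2238/89.60 = 24.98 µg/L.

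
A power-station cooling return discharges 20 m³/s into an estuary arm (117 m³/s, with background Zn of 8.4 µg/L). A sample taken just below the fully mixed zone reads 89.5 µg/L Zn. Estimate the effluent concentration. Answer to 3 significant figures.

564 µg/L

Mass balance: 117.0·8.400 + 20.00·Cₑ = 137.0·89.50
→ Cₑ = (137.0·89.50 − 117.0·8.400) / 20.00 = 563.9 µg/L.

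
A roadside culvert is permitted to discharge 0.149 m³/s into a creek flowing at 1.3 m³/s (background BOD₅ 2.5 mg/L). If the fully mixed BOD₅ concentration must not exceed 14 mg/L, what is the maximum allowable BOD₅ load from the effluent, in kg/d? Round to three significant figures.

Mass balance at the limit: 1.300·2.500 + 0.1490·Cₑ = 1.449·14 → Cₑ = 114.3 mg/L.
Load = 0.1490 m³/s × 114.3 g/m³ × 86 400 s/d = 1472 kg/d.

1470 kg/d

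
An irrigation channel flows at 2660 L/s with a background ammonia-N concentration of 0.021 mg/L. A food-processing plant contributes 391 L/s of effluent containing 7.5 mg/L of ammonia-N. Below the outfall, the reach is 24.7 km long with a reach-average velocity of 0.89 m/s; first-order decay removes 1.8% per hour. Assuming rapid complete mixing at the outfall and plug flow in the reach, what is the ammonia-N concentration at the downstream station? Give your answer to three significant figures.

0.851 mg/L

Conservation of mass: C = (2660·0.02100 + 391.0·7.500) / 3051 = 2988/3051 = 0.9795 mg/L.
Travel time t = 24.7·1000 / 0.89 = 27750 s = 7.709 h.
1.8%/h lost → k = −ln(1 − 0.018) = 0.01816 h⁻¹.
Applying C = C₀e^(−kt): 0.9795 × 0.8693 = 0.8515 mg/L.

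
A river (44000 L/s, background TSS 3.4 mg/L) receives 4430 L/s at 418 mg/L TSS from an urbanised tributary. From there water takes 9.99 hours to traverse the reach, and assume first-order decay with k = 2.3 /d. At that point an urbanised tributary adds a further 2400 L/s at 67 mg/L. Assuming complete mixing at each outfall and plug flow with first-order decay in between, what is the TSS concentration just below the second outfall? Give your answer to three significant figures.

Flow-weighted average: C = (44000·3.400 + 4430·418.0) / 48430 = 2001000/48430 = 41.32 mg/L; combined flow 48430 L/s.
Decay over the reach: 41.32·exp(−kt) = 41.32·0.3839 = 15.86 mg/L.
Second outfall: C = (48430·15.86 + 2400·67.00)/50830 = 18.28 mg/L.

18.3 mg/L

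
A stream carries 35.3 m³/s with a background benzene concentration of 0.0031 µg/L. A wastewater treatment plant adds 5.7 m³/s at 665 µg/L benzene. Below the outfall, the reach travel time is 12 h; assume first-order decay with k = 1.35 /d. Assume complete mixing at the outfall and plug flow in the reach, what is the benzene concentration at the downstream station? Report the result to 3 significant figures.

After mixing, C = (35.30·0.003100 + 5.700·665.0) / 41.00 = 3791/41.00 = 92.45 µg/L.
Decay over the reach: 92.45·exp(−kt) = 92.45·0.5092 = 47.07 µg/L.

47.1 µg/L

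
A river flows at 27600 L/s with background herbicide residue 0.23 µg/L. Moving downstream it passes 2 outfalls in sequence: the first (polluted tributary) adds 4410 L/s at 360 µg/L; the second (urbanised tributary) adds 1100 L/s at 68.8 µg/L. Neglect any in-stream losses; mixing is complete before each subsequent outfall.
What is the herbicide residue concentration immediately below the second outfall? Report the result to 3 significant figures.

50.4 µg/L

Outfall 1: combined Q = 32010 L/s; C = (27600·0.2300 + 4410·360.0)/32010 = 49.80 µg/L.
Outfall 2: combined Q = 33110 L/s; C = (32010·49.80 + 1100·68.80)/33110 = 50.43 µg/L.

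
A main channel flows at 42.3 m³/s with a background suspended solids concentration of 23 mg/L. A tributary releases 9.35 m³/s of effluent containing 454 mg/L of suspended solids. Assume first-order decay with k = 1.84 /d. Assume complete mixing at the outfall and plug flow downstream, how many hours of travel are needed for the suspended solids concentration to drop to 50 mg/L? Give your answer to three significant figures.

Flow-weighted average: C = (42.30·23.00 + 9.350·454.0) / 51.65 = 5218/51.65 = 101.0 mg/L.
101.0·exp(−k·t) = 50 → t = ln(101.0/50)/k = 33030 s = 9.174 h.

9.17 h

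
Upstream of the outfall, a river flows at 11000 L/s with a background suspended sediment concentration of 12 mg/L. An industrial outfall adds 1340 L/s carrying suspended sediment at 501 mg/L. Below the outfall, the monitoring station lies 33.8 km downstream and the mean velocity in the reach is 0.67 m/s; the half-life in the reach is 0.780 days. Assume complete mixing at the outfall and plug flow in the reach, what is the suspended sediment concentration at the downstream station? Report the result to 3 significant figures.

Mass balance: C = (11000·12.00 + 1340·501.0) / 12340 = 803300/12340 = 65.10 mg/L.
Travel time t = 33.8·1000 / 0.67 = 50450 s = 14.01 h.
Half-life 0.780 d → k = ln 2 / 0.780 = 0.8887 d⁻¹.
Applying C = C₀e^(−kt): 65.10 × 0.5952 = 38.75 mg/L.

38.7 mg/L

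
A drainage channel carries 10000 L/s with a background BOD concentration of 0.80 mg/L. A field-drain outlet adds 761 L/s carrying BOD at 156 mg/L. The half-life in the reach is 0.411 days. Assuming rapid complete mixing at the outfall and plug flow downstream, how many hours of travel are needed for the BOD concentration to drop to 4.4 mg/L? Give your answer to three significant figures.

Conservation of mass: C = (10000·0.8000 + 761.0·156.0) / 10760 = 126700/10760 = 11.78 mg/L.
Half-life 0.411 d → k = ln 2 / 0.411 = 1.686 d⁻¹.
11.78·exp(−k·t) = 4.4 → t = ln(11.78/4.4)/k = 50430 s = 14.01 h.

14.0 h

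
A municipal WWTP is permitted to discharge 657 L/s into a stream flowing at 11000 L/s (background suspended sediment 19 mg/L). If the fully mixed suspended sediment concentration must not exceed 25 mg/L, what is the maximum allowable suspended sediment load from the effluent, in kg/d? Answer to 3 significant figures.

7120 kg/d

Mass balance at the limit: 11000·19.00 + 657.0·Cₑ = 11660·25 → Cₑ = 125.5 mg/L.
657.0 L/s = 0.6570 m³/s. Load = 0.6570 m³/s × 125.5 g/m³ × 86 400 s/d = 7122 kg/d.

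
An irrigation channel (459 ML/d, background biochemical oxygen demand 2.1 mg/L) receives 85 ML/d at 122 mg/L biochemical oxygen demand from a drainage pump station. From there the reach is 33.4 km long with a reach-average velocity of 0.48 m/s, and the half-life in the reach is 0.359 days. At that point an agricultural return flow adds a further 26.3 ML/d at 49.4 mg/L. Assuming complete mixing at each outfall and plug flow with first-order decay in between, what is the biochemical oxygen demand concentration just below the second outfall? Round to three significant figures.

After mixing, C = (459.0·2.100 + 85.00·122.0) / 544.0 = 11330/544.0 = 20.83 mg/L; combined flow 544.0 ML/d.
Travel time t = 33.4·1000 / 0.48 = 69580 s = 19.33 h.
Half-life 0.359 d → k = ln 2 / 0.359 = 1.931 d⁻¹.
First-order decay: C = 20.83·exp(−k·t) = 20.83·0.2112 = 4.400 mg/L.
At the second outfall, C = (544.0·4.400 + 26.30·49.40) / (544.0 + 26.30) = 6.475 mg/L.

6.48 mg/L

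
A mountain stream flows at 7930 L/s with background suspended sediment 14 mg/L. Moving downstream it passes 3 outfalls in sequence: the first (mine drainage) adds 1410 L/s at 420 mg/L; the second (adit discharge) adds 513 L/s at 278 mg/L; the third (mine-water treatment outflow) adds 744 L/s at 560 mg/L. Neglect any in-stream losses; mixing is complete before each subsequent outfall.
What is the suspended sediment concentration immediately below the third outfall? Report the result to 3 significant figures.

119 mg/L

Outfall 1: combined Q = 9340 L/s; C = (7930·14.00 + 1410·420.0)/9340 = 75.29 mg/L.
Outfall 2: combined Q = 9853 L/s; C = (9340·75.29 + 513.0·278.0)/9853 = 85.85 mg/L.
Outfall 3: combined Q = 10600 L/s; C = (9853·85.85 + 744.0·560.0)/10600 = 119.1 mg/L.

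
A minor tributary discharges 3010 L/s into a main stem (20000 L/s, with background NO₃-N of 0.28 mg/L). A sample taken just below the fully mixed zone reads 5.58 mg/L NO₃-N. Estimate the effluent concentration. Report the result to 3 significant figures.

40.8 mg/L

Mass balance: 20000·0.2800 + 3010·Cₑ = 23010·5.580
→ Cₑ = (23010·5.580 − 20000·0.2800) / 3010 = 40.80 mg/L.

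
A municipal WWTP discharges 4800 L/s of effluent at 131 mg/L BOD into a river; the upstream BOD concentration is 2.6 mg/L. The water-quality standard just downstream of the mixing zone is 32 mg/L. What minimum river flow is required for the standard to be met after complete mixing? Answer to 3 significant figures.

Set C_mix = 32: (Q·2.600 + 4800·131.0) / (Q + 4800) = 32
→ Q = 4800·(131.0 − 32)/(32 − 2.600) = 16160 L/s.

16200 L/s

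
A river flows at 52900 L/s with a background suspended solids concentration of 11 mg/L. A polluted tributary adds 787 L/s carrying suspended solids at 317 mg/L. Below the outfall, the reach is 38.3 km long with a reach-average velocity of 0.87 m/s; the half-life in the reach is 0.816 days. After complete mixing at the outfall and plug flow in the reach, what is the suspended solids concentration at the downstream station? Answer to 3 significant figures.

10.0 mg/L

Mass balance: C = (52900·11.00 + 787.0·317.0) / 53690 = 831400/53690 = 15.49 mg/L.
Travel time t = 38.3·1000 / 0.87 = 44020 s = 12.23 h.
Half-life 0.816 d → k = ln 2 / 0.816 = 0.8494 d⁻¹.
Applying C = C₀e^(−kt): 15.49 × 0.6487 = 10.05 mg/L.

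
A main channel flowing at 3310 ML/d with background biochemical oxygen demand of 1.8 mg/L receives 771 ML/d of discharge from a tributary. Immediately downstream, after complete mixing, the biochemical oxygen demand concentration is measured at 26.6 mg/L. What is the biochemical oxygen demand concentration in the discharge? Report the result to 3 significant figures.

133 mg/L

Mass balance: 3310·1.800 + 771.0·Cₑ = 4081·26.60
→ Cₑ = (4081·26.60 − 3310·1.800) / 771.0 = 133.1 mg/L.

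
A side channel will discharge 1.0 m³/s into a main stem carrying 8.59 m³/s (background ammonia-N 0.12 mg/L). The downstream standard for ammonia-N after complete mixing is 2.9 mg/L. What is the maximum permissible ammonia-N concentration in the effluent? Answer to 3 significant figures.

At the limit, (Qr·Cr + Qe·Cₑ)/(Qr + Qe) = 2.9:
Cₑ = (9.590·2.9 − 8.590·0.1200) / 1.000 = 26.78 mg/L.

26.8 mg/L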